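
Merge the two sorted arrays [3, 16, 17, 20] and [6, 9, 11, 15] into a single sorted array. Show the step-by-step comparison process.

Merging process:

Compare 3 vs 6: take 3 from left. Merged: [3]
Compare 16 vs 6: take 6 from right. Merged: [3, 6]
Compare 16 vs 9: take 9 from right. Merged: [3, 6, 9]
Compare 16 vs 11: take 11 from right. Merged: [3, 6, 9, 11]
Compare 16 vs 15: take 15 from right. Merged: [3, 6, 9, 11, 15]
Append remaining from left: [16, 17, 20]. Merged: [3, 6, 9, 11, 15, 16, 17, 20]

Final merged array: [3, 6, 9, 11, 15, 16, 17, 20]
Total comparisons: 5

The merged array is [3, 6, 9, 11, 15, 16, 17, 20], requiring 5 comparisons. The merge step runs in O(n) time where n is the total number of elements.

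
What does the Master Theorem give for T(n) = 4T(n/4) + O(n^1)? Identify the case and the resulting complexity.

Master Theorem for T(n) = 4T(n/4) + O(n^1):

a = 4, b = 4, c = 1
log_b(a) = log_4(4) = 1.0000

Case 2: c = 1 = log_4(4) = 1.0000
T(n) = O(n^1 log n) = O(n log n)

For T(n) = 4T(n/4) + O(n^1): log_4(4) = 1.0000. This is Case 2 of the Master Theorem (c = log_b(a), equal work at all levels), giving O(n log n).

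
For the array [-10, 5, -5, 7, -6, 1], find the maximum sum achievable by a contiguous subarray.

Using Kadane's algorithm on [-10, 5, -5, 7, -6, 1]:

Scanning through the array:
Position 1 (value 5): max_ending_here = 5, max_so_far = 5
Position 2 (value -5): max_ending_here = 0, max_so_far = 5
Position 3 (value 7): max_ending_here = 7, max_so_far = 7
Position 4 (value -6): max_ending_here = 1, max_so_far = 7
Position 5 (value 1): max_ending_here = 2, max_so_far = 7

Maximum subarray: [5, -5, 7]
Maximum sum: 7

The maximum subarray is [5, -5, 7] with sum 7. This subarray runs from index 1 to index 3.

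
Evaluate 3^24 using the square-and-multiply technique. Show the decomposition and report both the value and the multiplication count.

Computing 3^24 by squaring (build up from 3^1; each line after the first costs one multiplication):

3^1 = 3
3^2 = (3^1)^2 = 3^2 = 9
3^3 = 3 * 3^2 = 3 * 9 = 27
3^6 = (3^3)^2 = 27^2 = 729
3^12 = (3^6)^2 = 729^2 = 531441
3^24 = (3^12)^2 = 531441^2 = 282429536481

Result: 282429536481
Multiplications needed: 5 (5 lines after 3^1)

3^24 = 282429536481. Using exponentiation by squaring, this requires 5 multiplications. The key idea: if the exponent is even, square the half-power; if odd, multiply by the base once.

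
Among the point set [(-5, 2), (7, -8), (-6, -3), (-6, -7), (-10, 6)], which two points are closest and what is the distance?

Computing all pairwise distances among 5 points:

d((-5, 2), (7, -8)) = 15.6205
d((-5, 2), (-6, -3)) = 5.099
d((-5, 2), (-6, -7)) = 9.0554
d((-5, 2), (-10, 6)) = 6.4031
d((7, -8), (-6, -3)) = 13.9284
d((7, -8), (-6, -7)) = 13.0384
d((7, -8), (-10, 6)) = 22.0227
d((-6, -3), (-6, -7)) = 4.0 <-- minimum
d((-6, -3), (-10, 6)) = 9.8489
d((-6, -7), (-10, 6)) = 13.6015

Closest pair: (-6, -3) and (-6, -7) with distance 4.0

The closest pair is (-6, -3) and (-6, -7) with Euclidean distance 4.0. For 5 points, brute-force pairwise comparison is shown above. For large n, the divide-and-conquer algorithm (sort by x, recurse on halves, check the dividing strip) achieves O(n log n).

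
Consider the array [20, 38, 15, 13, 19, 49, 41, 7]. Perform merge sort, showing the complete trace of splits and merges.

Merge sort trace:

Split: [20, 38, 15, 13, 19, 49, 41, 7] -> [20, 38, 15, 13] and [19, 49, 41, 7]
  Split: [20, 38, 15, 13] -> [20, 38] and [15, 13]
    Split: [20, 38] -> [20] and [38]
    Merge: [20] + [38] -> [20, 38]
    Split: [15, 13] -> [15] and [13]
    Merge: [15] + [13] -> [13, 15]
  Merge: [20, 38] + [13, 15] -> [13, 15, 20, 38]
  Split: [19, 49, 41, 7] -> [19, 49] and [41, 7]
    Split: [19, 49] -> [19] and [49]
    Merge: [19] + [49] -> [19, 49]
    Split: [41, 7] -> [41] and [7]
    Merge: [41] + [7] -> [7, 41]
  Merge: [19, 49] + [7, 41] -> [7, 19, 41, 49]
Merge: [13, 15, 20, 38] + [7, 19, 41, 49] -> [7, 13, 15, 19, 20, 38, 41, 49]

Final sorted array: [7, 13, 15, 19, 20, 38, 41, 49]

The merge sort proceeds by recursively splitting the array and merging sorted halves.
After all merges, the sorted array is [7, 13, 15, 19, 20, 38, 41, 49].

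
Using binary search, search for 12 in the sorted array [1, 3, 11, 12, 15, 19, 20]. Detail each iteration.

Binary search for 12 in [1, 3, 11, 12, 15, 19, 20]:

lo=0, hi=6, mid=3, arr[mid]=12 -> Found target at index 3!

Binary search finds 12 at index 3 after 1 comparisons. The search repeatedly halves the search space by comparing with the middle element.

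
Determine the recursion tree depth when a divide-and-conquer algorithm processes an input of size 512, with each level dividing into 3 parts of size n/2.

For divide and conquer with division factor 2:

Problem sizes at each level:
Level 0: 512
Level 1: 256
Level 2: 128
Level 3: 64
Level 4: 32
Level 5: 16
Level 6: 8
Level 7: 4
Level 8: 2
Level 9: 1

The root is level 0 and the size-1 base case is level 9 (the tree spans levels 0 through 9, i.e. 10 levels counting the root), so the depth is the number of divisions: log_2(512) = 9

The recursion tree depth is log_2(512) = 9. At each level, the problem size is divided by 2, so it takes 9 divisions to reduce to a base case of size 1. The algorithm makes 3 recursive calls at each level.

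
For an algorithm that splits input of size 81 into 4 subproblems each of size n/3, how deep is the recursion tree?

For divide and conquer with division factor 3:

Problem sizes at each level:
Level 0: 81
Level 1: 27
Level 2: 9
Level 3: 3
Level 4: 1

The root is level 0 and the size-1 base case is level 4 (the tree spans levels 0 through 4, i.e. 5 levels counting the root), so the depth is the number of divisions: log_3(81) = 4

The recursion tree depth is log_3(81) = 4. At each level, the problem size is divided by 3, so it takes 4 divisions to reduce to a base case of size 1. The algorithm makes 4 recursive calls at each level.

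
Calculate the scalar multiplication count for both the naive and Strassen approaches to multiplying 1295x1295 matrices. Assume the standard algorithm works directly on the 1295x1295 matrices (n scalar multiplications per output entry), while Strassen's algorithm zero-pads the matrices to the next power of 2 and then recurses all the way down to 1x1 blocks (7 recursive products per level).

Matrix multiplication for 1295x1295 matrices:

Strassen's algorithm requires power-of-2 dimensions. Pad 1295x1295 to 2048x2048 (next power of 2).

Standard algorithm: 1295^3 = 2171747375 multiplications
Strassen's algorithm: 7^(log2(2048)) = 7^11 = 1977326743 multiplications
Savings: 2171747375 - 1977326743 = 194420632 multiplications

Standard: 2171747375 multiplications (1295^3). Strassen: 1977326743 multiplications (7^11, after padding to 2048x2048). Strassen reduces 8 recursive multiplications to 7 at each level.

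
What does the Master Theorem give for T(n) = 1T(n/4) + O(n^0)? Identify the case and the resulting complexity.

Master Theorem for T(n) = 1T(n/4) + O(n^0):

a = 1, b = 4, c = 0
log_b(a) = log_4(1) = 0.0000

Case 2: c = 0 = log_4(1) = 0.0000
T(n) = O(n^0 log n) = O(log n)

For T(n) = 1T(n/4) + O(n^0): log_4(1) = 0.0000. This is Case 2 of the Master Theorem (c = log_b(a), equal work at all levels), giving O(log n).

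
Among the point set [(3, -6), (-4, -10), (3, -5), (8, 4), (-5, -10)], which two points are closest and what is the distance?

Computing all pairwise distances among 5 points:

d((3, -6), (-4, -10)) = 8.0623
d((3, -6), (3, -5)) = 1.0 <-- minimum
d((3, -6), (8, 4)) = 11.1803
d((3, -6), (-5, -10)) = 8.9443
d((-4, -10), (3, -5)) = 8.6023
d((-4, -10), (8, 4)) = 18.4391
d((-4, -10), (-5, -10)) = 1.0 <-- minimum
d((3, -5), (8, 4)) = 10.2956
d((3, -5), (-5, -10)) = 9.434
d((8, 4), (-5, -10)) = 19.105

Minimum distance: 1.0 (tie among 2 pairs: (3, -6) and (3, -5); (-4, -10) and (-5, -10))

The minimum Euclidean distance is 1.0. There is a tie: 2 pairs achieve this minimum — (3, -6) and (3, -5); (-4, -10) and (-5, -10). Any of these is a valid closest pair. For 5 points, brute-force pairwise comparison is shown above. For large n, the divide-and-conquer algorithm (sort by x, recurse on halves, check the dividing strip) achieves O(n log n).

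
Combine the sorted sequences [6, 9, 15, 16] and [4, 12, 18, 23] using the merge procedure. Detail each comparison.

Merging process:

Compare 6 vs 4: take 4 from right. Merged: [4]
Compare 6 vs 12: take 6 from left. Merged: [4, 6]
Compare 9 vs 12: take 9 from left. Merged: [4, 6, 9]
Compare 15 vs 12: take 12 from right. Merged: [4, 6, 9, 12]
Compare 15 vs 18: take 15 from left. Merged: [4, 6, 9, 12, 15]
Compare 16 vs 18: take 16 from left. Merged: [4, 6, 9, 12, 15, 16]
Append remaining from right: [18, 23]. Merged: [4, 6, 9, 12, 15, 16, 18, 23]

Final merged array: [4, 6, 9, 12, 15, 16, 18, 23]
Total comparisons: 6

The merged array is [4, 6, 9, 12, 15, 16, 18, 23], requiring 6 comparisons. The merge step runs in O(n) time where n is the total number of elements.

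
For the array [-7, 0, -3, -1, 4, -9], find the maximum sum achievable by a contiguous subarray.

Using Kadane's algorithm on [-7, 0, -3, -1, 4, -9]:

Scanning through the array:
Position 1 (value 0): max_ending_here = 0, max_so_far = 0
Position 2 (value -3): max_ending_here = -3, max_so_far = 0
Position 3 (value -1): max_ending_here = -1, max_so_far = 0
Position 4 (value 4): max_ending_here = 4, max_so_far = 4
Position 5 (value -9): max_ending_here = -5, max_so_far = 4

Maximum subarray: [4]
Maximum sum: 4

The maximum subarray is [4] with sum 4. This subarray runs from index 4 to index 4.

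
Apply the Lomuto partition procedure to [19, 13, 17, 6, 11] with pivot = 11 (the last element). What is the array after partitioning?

Lomuto partition with pivot = 11:

Initial array: [19, 13, 17, 6, 11]

arr[0]=19 > 11: no swap
arr[1]=13 > 11: no swap
arr[2]=17 > 11: no swap
arr[3]=6 <= 11: swap with position 0, array becomes [6, 13, 17, 19, 11]

Place pivot at position 1: [6, 11, 17, 19, 13]
Pivot position: 1

After partitioning with pivot 11, the array becomes [6, 11, 17, 19, 13]. The pivot is placed at index 1. All elements to the left of the pivot are <= 11, and all elements to the right are > 11.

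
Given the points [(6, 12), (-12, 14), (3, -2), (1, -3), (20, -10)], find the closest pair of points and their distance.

Computing all pairwise distances among 5 points:

d((6, 12), (-12, 14)) = 18.1108
d((6, 12), (3, -2)) = 14.3178
d((6, 12), (1, -3)) = 15.8114
d((6, 12), (20, -10)) = 26.0768
d((-12, 14), (3, -2)) = 21.9317
d((-12, 14), (1, -3)) = 21.4009
d((-12, 14), (20, -10)) = 40.0
d((3, -2), (1, -3)) = 2.2361 <-- minimum
d((3, -2), (20, -10)) = 18.7883
d((1, -3), (20, -10)) = 20.2485

Closest pair: (3, -2) and (1, -3) with distance 2.2361

The closest pair is (3, -2) and (1, -3) with Euclidean distance 2.2361. For 5 points, brute-force pairwise comparison is shown above. For large n, the divide-and-conquer algorithm (sort by x, recurse on halves, check the dividing strip) achieves O(n log n).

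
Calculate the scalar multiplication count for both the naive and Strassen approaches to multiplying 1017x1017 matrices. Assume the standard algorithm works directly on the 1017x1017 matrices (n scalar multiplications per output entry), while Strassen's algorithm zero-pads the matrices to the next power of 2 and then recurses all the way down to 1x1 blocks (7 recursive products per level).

Matrix multiplication for 1017x1017 matrices:

Strassen's algorithm requires power-of-2 dimensions. Pad 1017x1017 to 1024x1024 (next power of 2).

Standard algorithm: 1017^3 = 1051871913 multiplications
Strassen's algorithm: 7^(log2(1024)) = 7^10 = 282475249 multiplications
Savings: 1051871913 - 282475249 = 769396664 multiplications

Standard: 1051871913 multiplications (1017^3). Strassen: 282475249 multiplications (7^10, after padding to 1024x1024). Strassen reduces 8 recursive multiplications to 7 at each level.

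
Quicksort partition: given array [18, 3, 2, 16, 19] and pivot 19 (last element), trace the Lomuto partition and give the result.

Lomuto partition with pivot = 19:

Initial array: [18, 3, 2, 16, 19]

arr[0]=18 <= 19: swap with position 0, array becomes [18, 3, 2, 16, 19]
arr[1]=3 <= 19: swap with position 1, array becomes [18, 3, 2, 16, 19]
arr[2]=2 <= 19: swap with position 2, array becomes [18, 3, 2, 16, 19]
arr[3]=16 <= 19: swap with position 3, array becomes [18, 3, 2, 16, 19]

Place pivot at position 4: [18, 3, 2, 16, 19]
Pivot position: 4

After partitioning with pivot 19, the array becomes [18, 3, 2, 16, 19]. The pivot is placed at index 4. All elements to the left of the pivot are <= 19, and all elements to the right are > 19.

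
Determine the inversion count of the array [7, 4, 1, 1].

Finding inversions in [7, 4, 1, 1]:

(0, 1): arr[0]=7 > arr[1]=4
(0, 2): arr[0]=7 > arr[2]=1
(0, 3): arr[0]=7 > arr[3]=1
(1, 2): arr[1]=4 > arr[2]=1
(1, 3): arr[1]=4 > arr[3]=1

Total inversions: 5

The array has 5 inversion(s): (0,1), (0,2), (0,3), (1,2), (1,3). Each pair (i,j) satisfies i < j and arr[i] > arr[j].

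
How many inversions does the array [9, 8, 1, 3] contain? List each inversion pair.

Finding inversions in [9, 8, 1, 3]:

(0, 1): arr[0]=9 > arr[1]=8
(0, 2): arr[0]=9 > arr[2]=1
(0, 3): arr[0]=9 > arr[3]=3
(1, 2): arr[1]=8 > arr[2]=1
(1, 3): arr[1]=8 > arr[3]=3

Total inversions: 5

The array has 5 inversion(s): (0,1), (0,2), (0,3), (1,2), (1,3). Each pair (i,j) satisfies i < j and arr[i] > arr[j].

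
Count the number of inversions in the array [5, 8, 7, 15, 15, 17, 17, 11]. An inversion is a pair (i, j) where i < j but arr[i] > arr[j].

Finding inversions in [5, 8, 7, 15, 15, 17, 17, 11]:

(1, 2): arr[1]=8 > arr[2]=7
(3, 7): arr[3]=15 > arr[7]=11
(4, 7): arr[4]=15 > arr[7]=11
(5, 7): arr[5]=17 > arr[7]=11
(6, 7): arr[6]=17 > arr[7]=11

Total inversions: 5

The array has 5 inversion(s): (1,2), (3,7), (4,7), (5,7), (6,7). Each pair (i,j) satisfies i < j and arr[i] > arr[j].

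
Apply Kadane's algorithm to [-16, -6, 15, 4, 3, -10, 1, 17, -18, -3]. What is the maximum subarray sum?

Using Kadane's algorithm on [-16, -6, 15, 4, 3, -10, 1, 17, -18, -3]:

Scanning through the array:
Position 1 (value -6): max_ending_here = -6, max_so_far = -6
Position 2 (value 15): max_ending_here = 15, max_so_far = 15
Position 3 (value 4): max_ending_here = 19, max_so_far = 19
Position 4 (value 3): max_ending_here = 22, max_so_far = 22
Position 5 (value -10): max_ending_here = 12, max_so_far = 22
Position 6 (value 1): max_ending_here = 13, max_so_far = 22
Position 7 (value 17): max_ending_here = 30, max_so_far = 30
Position 8 (value -18): max_ending_here = 12, max_so_far = 30
Position 9 (value -3): max_ending_here = 9, max_so_far = 30

Maximum subarray: [15, 4, 3, -10, 1, 17]
Maximum sum: 30

The maximum subarray is [15, 4, 3, -10, 1, 17] with sum 30. This subarray runs from index 2 to index 7.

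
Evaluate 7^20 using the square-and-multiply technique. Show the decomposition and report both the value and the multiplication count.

Computing 7^20 by squaring (build up from 7^1; each line after the first costs one multiplication):

7^1 = 7
7^2 = (7^1)^2 = 7^2 = 49
7^4 = (7^2)^2 = 49^2 = 2401
7^5 = 7 * 7^4 = 7 * 2401 = 16807
7^10 = (7^5)^2 = 16807^2 = 282475249
7^20 = (7^10)^2 = 282475249^2 = 79792266297612001

Result: 79792266297612001
Multiplications needed: 5 (5 lines after 7^1)

7^20 = 79792266297612001. Using exponentiation by squaring, this requires 5 multiplications. The key idea: if the exponent is even, square the half-power; if odd, multiply by the base once.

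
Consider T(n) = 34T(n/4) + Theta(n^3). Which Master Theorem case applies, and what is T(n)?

Master Theorem for T(n) = 34T(n/4) + O(n^3):

a = 34, b = 4, c = 3
log_b(a) = log_4(34) = 2.5437

Case 3: c = 3 > log_4(34) = 2.5437
T(n) = O(n^3) = O(n^3)

For T(n) = 34T(n/4) + O(n^3): log_4(34) = 2.5437. This is Case 3 of the Master Theorem (c > log_b(a), work dominated by root), giving O(n^3).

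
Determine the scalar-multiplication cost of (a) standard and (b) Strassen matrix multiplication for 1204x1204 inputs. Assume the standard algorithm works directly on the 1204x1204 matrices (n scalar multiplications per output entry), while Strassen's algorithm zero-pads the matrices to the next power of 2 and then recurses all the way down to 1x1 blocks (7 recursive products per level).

Matrix multiplication for 1204x1204 matrices:

Strassen's algorithm requires power-of-2 dimensions. Pad 1204x1204 to 2048x2048 (next power of 2).

Standard algorithm: 1204^3 = 1745337664 multiplications
Strassen's algorithm: 7^(log2(2048)) = 7^11 = 1977326743 multiplications
Difference: 1745337664 - 1977326743 = -231989079 (Strassen uses MORE here due to padding overhead — for small or just-over-power-of-2 n, padding can outweigh the per-level savings)

Standard: 1745337664 multiplications (1204^3). Strassen: 1977326743 multiplications (7^11, after padding to 2048x2048). Strassen reduces 8 recursive multiplications to 7 at each level.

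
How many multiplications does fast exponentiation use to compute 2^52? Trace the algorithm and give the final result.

Computing 2^52 by squaring (build up from 2^1; each line after the first costs one multiplication):

2^1 = 2
2^2 = (2^1)^2 = 2^2 = 4
2^3 = 2 * 2^2 = 2 * 4 = 8
2^6 = (2^3)^2 = 8^2 = 64
2^12 = (2^6)^2 = 64^2 = 4096
2^13 = 2 * 2^12 = 2 * 4096 = 8192
2^26 = (2^13)^2 = 8192^2 = 67108864
2^52 = (2^26)^2 = 67108864^2 = 4503599627370496

Result: 4503599627370496
Multiplications needed: 7 (7 lines after 2^1)

2^52 = 4503599627370496. Using exponentiation by squaring, this requires 7 multiplications. The key idea: if the exponent is even, square the half-power; if odd, multiply by the base once.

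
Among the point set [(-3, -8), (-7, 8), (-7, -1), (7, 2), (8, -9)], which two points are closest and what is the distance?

Computing all pairwise distances among 5 points:

d((-3, -8), (-7, 8)) = 16.4924
d((-3, -8), (-7, -1)) = 8.0623 <-- minimum
d((-3, -8), (7, 2)) = 14.1421
d((-3, -8), (8, -9)) = 11.0454
d((-7, 8), (-7, -1)) = 9.0
d((-7, 8), (7, 2)) = 15.2315
d((-7, 8), (8, -9)) = 22.6716
d((-7, -1), (7, 2)) = 14.3178
d((-7, -1), (8, -9)) = 17.0
d((7, 2), (8, -9)) = 11.0454

Closest pair: (-3, -8) and (-7, -1) with distance 8.0623

The closest pair is (-3, -8) and (-7, -1) with Euclidean distance 8.0623. For 5 points, brute-force pairwise comparison is shown above. For large n, the divide-and-conquer algorithm (sort by x, recurse on halves, check the dividing strip) achieves O(n log n).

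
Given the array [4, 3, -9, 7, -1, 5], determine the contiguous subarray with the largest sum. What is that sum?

Using Kadane's algorithm on [4, 3, -9, 7, -1, 5]:

Scanning through the array:
Position 1 (value 3): max_ending_here = 7, max_so_far = 7
Position 2 (value -9): max_ending_here = -2, max_so_far = 7
Position 3 (value 7): max_ending_here = 7, max_so_far = 7
Position 4 (value -1): max_ending_here = 6, max_so_far = 7
Position 5 (value 5): max_ending_here = 11, max_so_far = 11

Maximum subarray: [7, -1, 5]
Maximum sum: 11

The maximum subarray is [7, -1, 5] with sum 11. This subarray runs from index 3 to index 5.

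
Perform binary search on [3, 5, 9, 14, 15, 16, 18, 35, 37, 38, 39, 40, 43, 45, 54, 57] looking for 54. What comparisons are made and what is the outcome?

Binary search for 54 in [3, 5, 9, 14, 15, 16, 18, 35, 37, 38, 39, 40, 43, 45, 54, 57]:

lo=0, hi=15, mid=7, arr[mid]=35 -> 35 < 54, search right half
lo=8, hi=15, mid=11, arr[mid]=40 -> 40 < 54, search right half
lo=12, hi=15, mid=13, arr[mid]=45 -> 45 < 54, search right half
lo=14, hi=15, mid=14, arr[mid]=54 -> Found target at index 14!

Binary search finds 54 at index 14 after 4 comparisons. The search repeatedly halves the search space by comparing with the middle element.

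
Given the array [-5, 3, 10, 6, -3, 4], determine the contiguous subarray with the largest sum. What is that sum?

Using Kadane's algorithm on [-5, 3, 10, 6, -3, 4]:

Scanning through the array:
Position 1 (value 3): max_ending_here = 3, max_so_far = 3
Position 2 (value 10): max_ending_here = 13, max_so_far = 13
Position 3 (value 6): max_ending_here = 19, max_so_far = 19
Position 4 (value -3): max_ending_here = 16, max_so_far = 19
Position 5 (value 4): max_ending_here = 20, max_so_far = 20

Maximum subarray: [3, 10, 6, -3, 4]
Maximum sum: 20

The maximum subarray is [3, 10, 6, -3, 4] with sum 20. This subarray runs from index 1 to index 5.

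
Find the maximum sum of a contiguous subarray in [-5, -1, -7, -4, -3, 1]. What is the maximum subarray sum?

Using Kadane's algorithm on [-5, -1, -7, -4, -3, 1]:

Scanning through the array:
Position 1 (value -1): max_ending_here = -1, max_so_far = -1
Position 2 (value -7): max_ending_here = -7, max_so_far = -1
Position 3 (value -4): max_ending_here = -4, max_so_far = -1
Position 4 (value -3): max_ending_here = -3, max_so_far = -1
Position 5 (value 1): max_ending_here = 1, max_so_far = 1

Maximum subarray: [1]
Maximum sum: 1

The maximum subarray is [1] with sum 1. This subarray runs from index 5 to index 5.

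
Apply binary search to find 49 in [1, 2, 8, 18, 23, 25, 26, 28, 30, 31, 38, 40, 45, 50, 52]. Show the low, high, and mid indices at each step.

Binary search for 49 in [1, 2, 8, 18, 23, 25, 26, 28, 30, 31, 38, 40, 45, 50, 52]:

lo=0, hi=14, mid=7, arr[mid]=28 -> 28 < 49, search right half
lo=8, hi=14, mid=11, arr[mid]=40 -> 40 < 49, search right half
lo=12, hi=14, mid=13, arr[mid]=50 -> 50 > 49, search left half
lo=12, hi=12, mid=12, arr[mid]=45 -> 45 < 49, search right half
lo=13 > hi=12, target 49 not found

Binary search determines that 49 is not in the array after 4 comparisons. The search space was exhausted without finding the target.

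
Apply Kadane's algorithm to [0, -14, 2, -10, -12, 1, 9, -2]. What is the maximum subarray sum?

Using Kadane's algorithm on [0, -14, 2, -10, -12, 1, 9, -2]:

Scanning through the array:
Position 1 (value -14): max_ending_here = -14, max_so_far = 0
Position 2 (value 2): max_ending_here = 2, max_so_far = 2
Position 3 (value -10): max_ending_here = -8, max_so_far = 2
Position 4 (value -12): max_ending_here = -12, max_so_far = 2
Position 5 (value 1): max_ending_here = 1, max_so_far = 2
Position 6 (value 9): max_ending_here = 10, max_so_far = 10
Position 7 (value -2): max_ending_here = 8, max_so_far = 10

Maximum subarray: [1, 9]
Maximum sum: 10

The maximum subarray is [1, 9] with sum 10. This subarray runs from index 5 to index 6.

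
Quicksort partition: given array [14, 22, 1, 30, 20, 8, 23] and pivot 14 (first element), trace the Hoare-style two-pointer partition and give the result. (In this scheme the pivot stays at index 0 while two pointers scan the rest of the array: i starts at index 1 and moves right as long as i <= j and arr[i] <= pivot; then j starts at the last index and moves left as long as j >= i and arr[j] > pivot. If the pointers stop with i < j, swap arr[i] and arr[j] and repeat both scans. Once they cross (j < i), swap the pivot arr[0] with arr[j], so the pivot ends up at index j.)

Hoare-style two-pointer partition with pivot = 14:

Initial array: [14, 22, 1, 30, 20, 8, 23]

Pointers start at i = 1, j = 6.
i stops at index 1 (arr[1]=22 > 14), j stops at index 5 (arr[5]=8 <= 14): swap arr[1] and arr[5], array becomes [14, 8, 1, 30, 20, 22, 23]
i ends at 3, j ends at 2: the pointers have crossed (j < i), so scanning stops.

Swap pivot arr[0] with arr[2] to place pivot at position 2: [1, 8, 14, 30, 20, 22, 23]
Pivot position: 2

After partitioning with pivot 14, the array becomes [1, 8, 14, 30, 20, 22, 23]. The pivot is placed at index 2. All elements to the left of the pivot are <= 14, and all elements to the right are > 14.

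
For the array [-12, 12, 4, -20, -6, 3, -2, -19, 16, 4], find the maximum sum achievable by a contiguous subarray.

Using Kadane's algorithm on [-12, 12, 4, -20, -6, 3, -2, -19, 16, 4]:

Scanning through the array:
Position 1 (value 12): max_ending_here = 12, max_so_far = 12
Position 2 (value 4): max_ending_here = 16, max_so_far = 16
Position 3 (value -20): max_ending_here = -4, max_so_far = 16
Position 4 (value -6): max_ending_here = -6, max_so_far = 16
Position 5 (value 3): max_ending_here = 3, max_so_far = 16
Position 6 (value -2): max_ending_here = 1, max_so_far = 16
Position 7 (value -19): max_ending_here = -18, max_so_far = 16
Position 8 (value 16): max_ending_here = 16, max_so_far = 16
Position 9 (value 4): max_ending_here = 20, max_so_far = 20

Maximum subarray: [16, 4]
Maximum sum: 20

The maximum subarray is [16, 4] with sum 20. This subarray runs from index 8 to index 9.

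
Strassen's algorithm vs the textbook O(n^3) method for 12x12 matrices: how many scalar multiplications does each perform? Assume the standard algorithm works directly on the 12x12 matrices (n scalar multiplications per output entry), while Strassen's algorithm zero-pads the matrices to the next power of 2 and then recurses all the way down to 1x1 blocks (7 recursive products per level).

Matrix multiplication for 12x12 matrices:

Strassen's algorithm requires power-of-2 dimensions. Pad 12x12 to 16x16 (next power of 2).

Standard algorithm: 12^3 = 1728 multiplications
Strassen's algorithm: 7^(log2(16)) = 7^4 = 2401 multiplications
Difference: 1728 - 2401 = -673 (Strassen uses MORE here due to padding overhead — for small or just-over-power-of-2 n, padding can outweigh the per-level savings)

Standard: 1728 multiplications (12^3). Strassen: 2401 multiplications (7^4, after padding to 16x16). Strassen reduces 8 recursive multiplications to 7 at each level.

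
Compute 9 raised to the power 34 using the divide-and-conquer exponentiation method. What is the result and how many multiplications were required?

Computing 9^34 by squaring (build up from 9^1; each line after the first costs one multiplication):

9^1 = 9
9^2 = (9^1)^2 = 9^2 = 81
9^4 = (9^2)^2 = 81^2 = 6561
9^8 = (9^4)^2 = 6561^2 = 43046721
9^16 = (9^8)^2 = 43046721^2 = 1853020188851841
9^17 = 9 * 9^16 = 9 * 1853020188851841 = 16677181699666569
9^34 = (9^17)^2 = 16677181699666569^2 = 278128389443693511257285776231761

Result: 278128389443693511257285776231761
Multiplications needed: 6 (6 lines after 9^1)

9^34 = 278128389443693511257285776231761. Using exponentiation by squaring, this requires 6 multiplications. The key idea: if the exponent is even, square the half-power; if odd, multiply by the base once.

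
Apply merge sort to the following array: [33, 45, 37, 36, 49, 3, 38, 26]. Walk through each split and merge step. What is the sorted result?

Merge sort trace:

Split: [33, 45, 37, 36, 49, 3, 38, 26] -> [33, 45, 37, 36] and [49, 3, 38, 26]
  Split: [33, 45, 37, 36] -> [33, 45] and [37, 36]
    Split: [33, 45] -> [33] and [45]
    Merge: [33] + [45] -> [33, 45]
    Split: [37, 36] -> [37] and [36]
    Merge: [37] + [36] -> [36, 37]
  Merge: [33, 45] + [36, 37] -> [33, 36, 37, 45]
  Split: [49, 3, 38, 26] -> [49, 3] and [38, 26]
    Split: [49, 3] -> [49] and [3]
    Merge: [49] + [3] -> [3, 49]
    Split: [38, 26] -> [38] and [26]
    Merge: [38] + [26] -> [26, 38]
  Merge: [3, 49] + [26, 38] -> [3, 26, 38, 49]
Merge: [33, 36, 37, 45] + [3, 26, 38, 49] -> [3, 26, 33, 36, 37, 38, 45, 49]

Final sorted array: [3, 26, 33, 36, 37, 38, 45, 49]

The merge sort proceeds by recursively splitting the array and merging sorted halves.
After all merges, the sorted array is [3, 26, 33, 36, 37, 38, 45, 49].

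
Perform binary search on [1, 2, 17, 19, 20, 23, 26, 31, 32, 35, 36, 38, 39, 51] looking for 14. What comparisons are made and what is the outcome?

Binary search for 14 in [1, 2, 17, 19, 20, 23, 26, 31, 32, 35, 36, 38, 39, 51]:

lo=0, hi=13, mid=6, arr[mid]=26 -> 26 > 14, search left half
lo=0, hi=5, mid=2, arr[mid]=17 -> 17 > 14, search left half
lo=0, hi=1, mid=0, arr[mid]=1 -> 1 < 14, search right half
lo=1, hi=1, mid=1, arr[mid]=2 -> 2 < 14, search right half
lo=2 > hi=1, target 14 not found

Binary search determines that 14 is not in the array after 4 comparisons. The search space was exhausted without finding the target.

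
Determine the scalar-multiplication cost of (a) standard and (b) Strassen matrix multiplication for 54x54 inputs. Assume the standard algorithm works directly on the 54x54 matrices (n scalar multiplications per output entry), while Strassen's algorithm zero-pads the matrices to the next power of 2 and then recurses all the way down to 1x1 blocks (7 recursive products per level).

Matrix multiplication for 54x54 matrices:

Strassen's algorithm requires power-of-2 dimensions. Pad 54x54 to 64x64 (next power of 2).

Standard algorithm: 54^3 = 157464 multiplications
Strassen's algorithm: 7^(log2(64)) = 7^6 = 117649 multiplications
Savings: 157464 - 117649 = 39815 multiplications

Standard: 157464 multiplications (54^3). Strassen: 117649 multiplications (7^6, after padding to 64x64). Strassen reduces 8 recursive multiplications to 7 at each level.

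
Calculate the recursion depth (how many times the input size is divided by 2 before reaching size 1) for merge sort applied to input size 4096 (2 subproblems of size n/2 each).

For divide and conquer with division factor 2:

Problem sizes at each level:
Level 0: 4096
Level 1: 2048
Level 2: 1024
Level 3: 512
Level 4: 256
Level 5: 128
Level 6: 64
Level 7: 32
Level 8: 16
Level 9: 8
Level 10: 4
Level 11: 2
Level 12: 1

The root is level 0 and the size-1 base case is level 12 (the tree spans levels 0 through 12, i.e. 13 levels counting the root), so the depth is the number of divisions: log_2(4096) = 12

The recursion tree depth is log_2(4096) = 12. At each level, the problem size is divided by 2, so it takes 12 divisions to reduce to a base case of size 1. The algorithm makes 2 recursive calls at each level.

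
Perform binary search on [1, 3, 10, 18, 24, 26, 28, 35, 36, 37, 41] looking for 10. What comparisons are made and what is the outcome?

Binary search for 10 in [1, 3, 10, 18, 24, 26, 28, 35, 36, 37, 41]:

lo=0, hi=10, mid=5, arr[mid]=26 -> 26 > 10, search left half
lo=0, hi=4, mid=2, arr[mid]=10 -> Found target at index 2!

Binary search finds 10 at index 2 after 2 comparisons. The search repeatedly halves the search space by comparing with the middle element.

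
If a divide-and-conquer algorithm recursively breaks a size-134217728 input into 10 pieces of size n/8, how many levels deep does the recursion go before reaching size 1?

For divide and conquer with division factor 8:

Problem sizes at each level:
Level 0: 134217728
Level 1: 16777216
Level 2: 2097152
Level 3: 262144
Level 4: 32768
Level 5: 4096
Level 6: 512
Level 7: 64
Level 8: 8
Level 9: 1

The root is level 0 and the size-1 base case is level 9 (the tree spans levels 0 through 9, i.e. 10 levels counting the root), so the depth is the number of divisions: log_8(134217728) = 9

The recursion tree depth is log_8(134217728) = 9. At each level, the problem size is divided by 8, so it takes 9 divisions to reduce to a base case of size 1. The algorithm makes 10 recursive calls at each level.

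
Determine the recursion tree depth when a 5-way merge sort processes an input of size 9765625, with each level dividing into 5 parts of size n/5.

For divide and conquer with division factor 5:

Problem sizes at each level:
Level 0: 9765625
Level 1: 1953125
Level 2: 390625
Level 3: 78125
Level 4: 15625
Level 5: 3125
Level 6: 625
Level 7: 125
Level 8: 25
Level 9: 5
Level 10: 1

The root is level 0 and the size-1 base case is level 10 (the tree spans levels 0 through 10, i.e. 11 levels counting the root), so the depth is the number of divisions: log_5(9765625) = 10

The recursion tree depth is log_5(9765625) = 10. At each level, the problem size is divided by 5, so it takes 10 divisions to reduce to a base case of size 1. The algorithm makes 5 recursive calls at each level.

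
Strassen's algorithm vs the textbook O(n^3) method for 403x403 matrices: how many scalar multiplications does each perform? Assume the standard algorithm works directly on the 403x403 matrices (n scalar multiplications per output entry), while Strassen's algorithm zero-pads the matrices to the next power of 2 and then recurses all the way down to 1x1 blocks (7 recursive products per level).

Matrix multiplication for 403x403 matrices:

Strassen's algorithm requires power-of-2 dimensions. Pad 403x403 to 512x512 (next power of 2).

Standard algorithm: 403^3 = 65450827 multiplications
Strassen's algorithm: 7^(log2(512)) = 7^9 = 40353607 multiplications
Savings: 65450827 - 40353607 = 25097220 multiplications

Standard: 65450827 multiplications (403^3). Strassen: 40353607 multiplications (7^9, after padding to 512x512). Strassen reduces 8 recursive multiplications to 7 at each level.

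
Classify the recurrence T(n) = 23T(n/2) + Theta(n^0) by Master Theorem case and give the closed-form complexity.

Master Theorem for T(n) = 23T(n/2) + O(n^0):

a = 23, b = 2, c = 0
log_b(a) = log_2(23) = 4.5236

Case 1: c = 0 < log_2(23) = 4.5236
T(n) = O(n^(log_2 23))

For T(n) = 23T(n/2) + O(n^0): log_2(23) = 4.5236. This is Case 1 of the Master Theorem (c < log_b(a), work dominated by leaves), giving O(n^(log_2 23)).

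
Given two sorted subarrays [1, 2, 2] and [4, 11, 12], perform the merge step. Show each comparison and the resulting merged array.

Merging process:

Compare 1 vs 4: take 1 from left. Merged: [1]
Compare 2 vs 4: take 2 from left. Merged: [1, 2]
Compare 2 vs 4: take 2 from left. Merged: [1, 2, 2]
Append remaining from right: [4, 11, 12]. Merged: [1, 2, 2, 4, 11, 12]

Final merged array: [1, 2, 2, 4, 11, 12]
Total comparisons: 3

The merged array is [1, 2, 2, 4, 11, 12], requiring 3 comparisons. The merge step runs in O(n) time where n is the total number of elements.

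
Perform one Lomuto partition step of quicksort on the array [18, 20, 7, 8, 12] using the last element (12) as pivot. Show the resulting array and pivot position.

Lomuto partition with pivot = 12:

Initial array: [18, 20, 7, 8, 12]

arr[0]=18 > 12: no swap
arr[1]=20 > 12: no swap
arr[2]=7 <= 12: swap with position 0, array becomes [7, 20, 18, 8, 12]
arr[3]=8 <= 12: swap with position 1, array becomes [7, 8, 18, 20, 12]

Place pivot at position 2: [7, 8, 12, 20, 18]
Pivot position: 2

After partitioning with pivot 12, the array becomes [7, 8, 12, 20, 18]. The pivot is placed at index 2. All elements to the left of the pivot are <= 12, and all elements to the right are > 12.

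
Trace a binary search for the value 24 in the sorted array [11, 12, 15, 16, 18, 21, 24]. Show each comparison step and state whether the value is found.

Binary search for 24 in [11, 12, 15, 16, 18, 21, 24]:

lo=0, hi=6, mid=3, arr[mid]=16 -> 16 < 24, search right half
lo=4, hi=6, mid=5, arr[mid]=21 -> 21 < 24, search right half
lo=6, hi=6, mid=6, arr[mid]=24 -> Found target at index 6!

Binary search finds 24 at index 6 after 3 comparisons. The search repeatedly halves the search space by comparing with the middle element.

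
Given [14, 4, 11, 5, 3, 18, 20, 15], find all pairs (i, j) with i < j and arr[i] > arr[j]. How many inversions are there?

Finding inversions in [14, 4, 11, 5, 3, 18, 20, 15]:

(0, 1): arr[0]=14 > arr[1]=4
(0, 2): arr[0]=14 > arr[2]=11
(0, 3): arr[0]=14 > arr[3]=5
(0, 4): arr[0]=14 > arr[4]=3
(1, 4): arr[1]=4 > arr[4]=3
(2, 3): arr[2]=11 > arr[3]=5
(2, 4): arr[2]=11 > arr[4]=3
(3, 4): arr[3]=5 > arr[4]=3
(5, 7): arr[5]=18 > arr[7]=15
(6, 7): arr[6]=20 > arr[7]=15

Total inversions: 10

The array has 10 inversion(s): (0,1), (0,2), (0,3), (0,4), (1,4), (2,3), (2,4), (3,4), (5,7), (6,7). Each pair (i,j) satisfies i < j and arr[i] > arr[j].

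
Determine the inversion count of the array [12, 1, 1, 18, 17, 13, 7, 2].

Finding inversions in [12, 1, 1, 18, 17, 13, 7, 2]:

(0, 1): arr[0]=12 > arr[1]=1
(0, 2): arr[0]=12 > arr[2]=1
(0, 6): arr[0]=12 > arr[6]=7
(0, 7): arr[0]=12 > arr[7]=2
(3, 4): arr[3]=18 > arr[4]=17
(3, 5): arr[3]=18 > arr[5]=13
(3, 6): arr[3]=18 > arr[6]=7
(3, 7): arr[3]=18 > arr[7]=2
(4, 5): arr[4]=17 > arr[5]=13
(4, 6): arr[4]=17 > arr[6]=7
(4, 7): arr[4]=17 > arr[7]=2
(5, 6): arr[5]=13 > arr[6]=7
(5, 7): arr[5]=13 > arr[7]=2
(6, 7): arr[6]=7 > arr[7]=2

Total inversions: 14

The array has 14 inversion(s): (0,1), (0,2), (0,6), (0,7), (3,4), (3,5), (3,6), (3,7), (4,5), (4,6), (4,7), (5,6), (5,7), (6,7). Each pair (i,j) satisfies i < j and arr[i] > arr[j].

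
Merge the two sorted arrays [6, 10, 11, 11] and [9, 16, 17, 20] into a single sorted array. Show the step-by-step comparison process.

Merging process:

Compare 6 vs 9: take 6 from left. Merged: [6]
Compare 10 vs 9: take 9 from right. Merged: [6, 9]
Compare 10 vs 16: take 10 from left. Merged: [6, 9, 10]
Compare 11 vs 16: take 11 from left. Merged: [6, 9, 10, 11]
Compare 11 vs 16: take 11 from left. Merged: [6, 9, 10, 11, 11]
Append remaining from right: [16, 17, 20]. Merged: [6, 9, 10, 11, 11, 16, 17, 20]

Final merged array: [6, 9, 10, 11, 11, 16, 17, 20]
Total comparisons: 5

The merged array is [6, 9, 10, 11, 11, 16, 17, 20], requiring 5 comparisons. The merge step runs in O(n) time where n is the total number of elements.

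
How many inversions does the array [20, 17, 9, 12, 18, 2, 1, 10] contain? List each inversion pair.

Finding inversions in [20, 17, 9, 12, 18, 2, 1, 10]:

(0, 1): arr[0]=20 > arr[1]=17
(0, 2): arr[0]=20 > arr[2]=9
(0, 3): arr[0]=20 > arr[3]=12
(0, 4): arr[0]=20 > arr[4]=18
(0, 5): arr[0]=20 > arr[5]=2
(0, 6): arr[0]=20 > arr[6]=1
(0, 7): arr[0]=20 > arr[7]=10
(1, 2): arr[1]=17 > arr[2]=9
(1, 3): arr[1]=17 > arr[3]=12
(1, 5): arr[1]=17 > arr[5]=2
(1, 6): arr[1]=17 > arr[6]=1
(1, 7): arr[1]=17 > arr[7]=10
(2, 5): arr[2]=9 > arr[5]=2
(2, 6): arr[2]=9 > arr[6]=1
(3, 5): arr[3]=12 > arr[5]=2
(3, 6): arr[3]=12 > arr[6]=1
(3, 7): arr[3]=12 > arr[7]=10
(4, 5): arr[4]=18 > arr[5]=2
(4, 6): arr[4]=18 > arr[6]=1
(4, 7): arr[4]=18 > arr[7]=10
(5, 6): arr[5]=2 > arr[6]=1

Total inversions: 21

The array has 21 inversion(s): (0,1), (0,2), (0,3), (0,4), (0,5), (0,6), (0,7), (1,2), (1,3), (1,5), (1,6), (1,7), (2,5), (2,6), (3,5), (3,6), (3,7), (4,5), (4,6), (4,7), (5,6). Each pair (i,j) satisfies i < j and arr[i] > arr[j].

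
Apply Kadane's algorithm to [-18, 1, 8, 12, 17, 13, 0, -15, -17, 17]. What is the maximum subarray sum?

Using Kadane's algorithm on [-18, 1, 8, 12, 17, 13, 0, -15, -17, 17]:

Scanning through the array:
Position 1 (value 1): max_ending_here = 1, max_so_far = 1
Position 2 (value 8): max_ending_here = 9, max_so_far = 9
Position 3 (value 12): max_ending_here = 21, max_so_far = 21
Position 4 (value 17): max_ending_here = 38, max_so_far = 38
Position 5 (value 13): max_ending_here = 51, max_so_far = 51
Position 6 (value 0): max_ending_here = 51, max_so_far = 51
Position 7 (value -15): max_ending_here = 36, max_so_far = 51
Position 8 (value -17): max_ending_here = 19, max_so_far = 51
Position 9 (value 17): max_ending_here = 36, max_so_far = 51

Maximum subarray: [1, 8, 12, 17, 13]
Maximum sum: 51

The maximum subarray is [1, 8, 12, 17, 13] with sum 51. This subarray runs from index 1 to index 5.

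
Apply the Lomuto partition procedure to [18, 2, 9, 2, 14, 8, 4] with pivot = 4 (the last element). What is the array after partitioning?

Lomuto partition with pivot = 4:

Initial array: [18, 2, 9, 2, 14, 8, 4]

arr[0]=18 > 4: no swap
arr[1]=2 <= 4: swap with position 0, array becomes [2, 18, 9, 2, 14, 8, 4]
arr[2]=9 > 4: no swap
arr[3]=2 <= 4: swap with position 1, array becomes [2, 2, 9, 18, 14, 8, 4]
arr[4]=14 > 4: no swap
arr[5]=8 > 4: no swap

Place pivot at position 2: [2, 2, 4, 18, 14, 8, 9]
Pivot position: 2

After partitioning with pivot 4, the array becomes [2, 2, 4, 18, 14, 8, 9]. The pivot is placed at index 2. All elements to the left of the pivot are <= 4, and all elements to the right are > 4.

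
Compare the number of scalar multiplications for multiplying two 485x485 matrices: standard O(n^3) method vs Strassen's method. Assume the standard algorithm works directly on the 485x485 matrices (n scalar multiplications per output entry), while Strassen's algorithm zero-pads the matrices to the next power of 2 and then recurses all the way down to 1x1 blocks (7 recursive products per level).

Matrix multiplication for 485x485 matrices:

Strassen's algorithm requires power-of-2 dimensions. Pad 485x485 to 512x512 (next power of 2).

Standard algorithm: 485^3 = 114084125 multiplications
Strassen's algorithm: 7^(log2(512)) = 7^9 = 40353607 multiplications
Savings: 114084125 - 40353607 = 73730518 multiplications

Standard: 114084125 multiplications (485^3). Strassen: 40353607 multiplications (7^9, after padding to 512x512). Strassen reduces 8 recursive multiplications to 7 at each level.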